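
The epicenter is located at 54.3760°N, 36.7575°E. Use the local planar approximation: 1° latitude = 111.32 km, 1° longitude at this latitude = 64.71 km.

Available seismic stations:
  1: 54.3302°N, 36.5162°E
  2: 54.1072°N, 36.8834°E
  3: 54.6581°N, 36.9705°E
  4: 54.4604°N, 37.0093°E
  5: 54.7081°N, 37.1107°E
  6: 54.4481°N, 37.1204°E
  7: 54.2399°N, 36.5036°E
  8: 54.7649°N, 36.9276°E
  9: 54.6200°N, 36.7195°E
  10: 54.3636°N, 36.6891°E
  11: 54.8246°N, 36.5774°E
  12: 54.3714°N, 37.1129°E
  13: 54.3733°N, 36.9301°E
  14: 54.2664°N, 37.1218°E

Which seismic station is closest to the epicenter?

10

Distances from 54.3760°N, 36.7575°E:
1: √((-0.0458·111.32)² + (-0.2413·64.71)²) = √(25.994254 + 243.813329) = 16.4258 km
2: √((-0.2688·111.32)² + (0.1259·64.71)²) = √(895.374917 + 66.373430) = 31.0121 km
3: √((0.2821·111.32)² + (0.2130·64.71)²) = √(986.171773 + 189.977429) = 34.2950 km
4: √((0.0844·111.32)² + (0.2518·64.71)²) = √(88.273691 + 265.493719) = 18.8087 km
5: √((0.3321·111.32)² + (0.3532·64.71)²) = √(1366.734466 + 522.377171) = 43.4639 km
6: √((0.0721·111.32)² + (0.3629·64.71)²) = √(64.419437 + 551.463453) = 24.8170 km
7: √((-0.1361·111.32)² + (-0.2539·64.71)²) = √(229.542256 + 269.940595) = 22.3491 km
8: √((0.3889·111.32)² + (0.1701·64.71)²) = √(1874.227395 + 121.157813) = 44.6697 km
9: √((0.2440·111.32)² + (-0.0380·64.71)²) = √(737.778590 + 6.046583) = 27.2732 km
10: √((-0.0124·111.32)² + (-0.0684·64.71)²) = √(1.905416 + 19.590928) = 4.6364 km
11: √((0.4486·111.32)² + (-0.1801·64.71)²) = √(2493.819025 + 135.822033) = 51.2800 km
12: √((-0.0046·111.32)² + (0.3554·64.71)²) = √(0.262218 + 528.904968) = 23.0036 km
13: √((-0.0027·111.32)² + (0.1726·64.71)²) = √(0.090339 + 124.745355) = 11.1730 km
14: √((-0.1096·111.32)² + (0.3643·64.71)²) = √(148.856397 + 555.726545) = 26.5440 km
Minimum: 10 at 4.6364 km.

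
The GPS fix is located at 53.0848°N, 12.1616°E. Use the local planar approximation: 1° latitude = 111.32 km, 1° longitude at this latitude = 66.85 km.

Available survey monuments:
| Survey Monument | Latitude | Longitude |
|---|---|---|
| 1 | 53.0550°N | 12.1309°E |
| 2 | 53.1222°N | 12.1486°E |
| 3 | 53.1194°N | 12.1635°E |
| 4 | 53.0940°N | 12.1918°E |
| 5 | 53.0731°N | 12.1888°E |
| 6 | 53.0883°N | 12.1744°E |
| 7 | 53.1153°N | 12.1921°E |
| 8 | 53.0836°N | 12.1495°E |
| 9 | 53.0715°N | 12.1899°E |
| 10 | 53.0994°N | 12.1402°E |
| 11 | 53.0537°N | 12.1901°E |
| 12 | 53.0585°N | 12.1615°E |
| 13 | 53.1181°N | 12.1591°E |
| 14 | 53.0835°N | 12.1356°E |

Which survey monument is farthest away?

2

Distances from 53.0848°N, 12.1616°E:
1: √((-0.0298·111.32)² + (-0.0307·66.85)²) = √(11.004718 + 4.211915) = 3.9009 km
2: √((0.0374·111.32)² + (-0.0130·66.85)²) = √(17.333633 + 0.755248) = 4.2531 km
3: √((0.0346·111.32)² + (0.0019·66.85)²) = √(14.835377 + 0.016133) = 3.8538 km
4: √((0.0092·111.32)² + (0.0302·66.85)²) = √(1.048871 + 4.075836) = 2.2638 km
5: √((-0.0117·111.32)² + (0.0272·66.85)²) = √(1.696360 + 3.306288) = 2.2367 km
6: √((0.0035·111.32)² + (0.0128·66.85)²) = √(0.151804 + 0.732188) = 0.9402 km
7: √((0.0305·111.32)² + (0.0305·66.85)²) = √(11.527790 + 4.157215) = 3.9604 km
8: √((-0.0012·111.32)² + (-0.0121·66.85)²) = √(0.017845 + 0.654295) = 0.8198 km
9: √((-0.0133·111.32)² + (0.0283·66.85)²) = √(2.192046 + 3.579115) = 2.4023 km
10: √((0.0146·111.32)² + (-0.0214·66.85)²) = √(2.641509 + 2.046588) = 2.1652 km
11: √((-0.0311·111.32)² + (0.0285·66.85)²) = √(11.985804 + 3.629882) = 3.9517 km
12: √((-0.0263·111.32)² + (-0.0001·66.85)²) = √(8.571521 + 0.000045) = 2.9277 km
13: √((0.0333·111.32)² + (-0.0025·66.85)²) = √(13.741523 + 0.027931) = 3.7107 km
14: √((-0.0013·111.32)² + (-0.0260·66.85)²) = √(0.020943 + 3.020992) = 1.7441 km
Maximum: 2 at 4.2531 km.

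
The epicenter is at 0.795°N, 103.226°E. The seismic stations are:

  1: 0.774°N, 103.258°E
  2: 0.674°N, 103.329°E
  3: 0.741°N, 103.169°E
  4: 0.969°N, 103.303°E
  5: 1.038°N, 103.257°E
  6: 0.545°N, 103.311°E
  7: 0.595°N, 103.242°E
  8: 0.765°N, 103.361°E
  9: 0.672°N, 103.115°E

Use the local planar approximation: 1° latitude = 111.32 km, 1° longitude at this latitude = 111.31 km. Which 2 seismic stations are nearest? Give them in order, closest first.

Distances from 0.795°N, 103.226°E:
1: 4.261 km
2: 17.688 km
3: 8.740 km
4: 21.181 km
5: 27.270 km
6: 29.394 km
7: 22.335 km
8: 15.393 km
9: 18.443 km
Sorted: 1 (4.261 km) < 3 (8.740 km) < 8 (15.393 km) < 2 (17.688 km) < …

1, 3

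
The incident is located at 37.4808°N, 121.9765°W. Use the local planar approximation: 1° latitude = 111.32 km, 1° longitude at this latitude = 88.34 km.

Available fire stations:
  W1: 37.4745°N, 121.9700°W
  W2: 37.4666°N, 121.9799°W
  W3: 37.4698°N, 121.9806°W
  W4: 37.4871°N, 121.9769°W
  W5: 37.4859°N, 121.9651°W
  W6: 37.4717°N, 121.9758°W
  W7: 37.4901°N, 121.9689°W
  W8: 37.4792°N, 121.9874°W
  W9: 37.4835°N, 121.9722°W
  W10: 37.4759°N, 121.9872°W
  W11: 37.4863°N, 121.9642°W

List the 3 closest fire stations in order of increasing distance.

W9, W4, W1

Distances from 37.4808°N, 121.9765°W:
W1: √((-0.0063·111.32)² + (0.0065·88.34)²) = √(0.491844 + 0.329717) = 0.9064 km
W2: √((-0.0142·111.32)² + (-0.0034·88.34)²) = √(2.498752 + 0.090214) = 1.6090 km
W3: √((-0.0110·111.32)² + (-0.0041·88.34)²) = √(1.499449 + 0.131184) = 1.2770 km
W4: √((0.0063·111.32)² + (-0.0004·88.34)²) = √(0.491844 + 0.001249) = 0.7022 km
W5: √((0.0051·111.32)² + (0.0114·88.34)²) = √(0.322320 + 1.014202) = 1.1561 km
W6: √((-0.0091·111.32)² + (0.0007·88.34)²) = √(1.026193 + 0.003824) = 1.0149 km
W7: √((0.0093·111.32)² + (0.0076·88.34)²) = √(1.071796 + 0.450756) = 1.2339 km
W8: √((-0.0016·111.32)² + (-0.0109·88.34)²) = √(0.031724 + 0.927188) = 0.9792 km
W9: √((0.0027·111.32)² + (0.0043·88.34)²) = √(0.090339 + 0.144295) = 0.4844 km
W10: √((-0.0049·111.32)² + (-0.0107·88.34)²) = √(0.297535 + 0.893475) = 1.0913 km
W11: √((0.0055·111.32)² + (0.0123·88.34)²) = √(0.374862 + 1.180660) = 1.2472 km
Sorted: W9 (0.4844 km) < W4 (0.7022 km) < W1 (0.9064 km) < W8 (0.9792 km) < W6 (1.0149 km) < …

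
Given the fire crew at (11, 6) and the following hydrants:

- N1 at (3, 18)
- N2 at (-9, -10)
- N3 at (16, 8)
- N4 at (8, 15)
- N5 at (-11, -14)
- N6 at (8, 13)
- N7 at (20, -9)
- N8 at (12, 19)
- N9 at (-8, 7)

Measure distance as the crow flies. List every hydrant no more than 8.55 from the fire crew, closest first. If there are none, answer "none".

Distances from (11, 6):
N1: √((-8)² + (12)²) = √(64.000 + 144.000) = 14.4
N2: √((-20)² + (-16)²) = √(400.000 + 256.000) = 25.6
N3: √((5)² + (2)²) = √(25.000 + 4.000) = 5.4
N4: √((-3)² + (9)²) = √(9.000 + 81.000) = 9.5
N5: √((-22)² + (-20)²) = √(484.000 + 400.000) = 29.7
N6: √((-3)² + (7)²) = √(9.000 + 49.000) = 7.6
N7: √((9)² + (-15)²) = √(81.000 + 225.000) = 17.5
N8: √((1)² + (13)²) = √(1.000 + 169.000) = 13.0
N9: √((-19)² + (1)²) = √(361.000 + 1.000) = 19.0
Threshold 8.55: N3 (5.4), N6 (7.6) are within range.

N3, N6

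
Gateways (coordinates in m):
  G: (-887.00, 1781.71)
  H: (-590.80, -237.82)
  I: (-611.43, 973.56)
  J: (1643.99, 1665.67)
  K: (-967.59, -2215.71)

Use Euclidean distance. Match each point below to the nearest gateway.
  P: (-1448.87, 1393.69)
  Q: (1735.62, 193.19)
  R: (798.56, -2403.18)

P at (-1448.87, 1393.69):
  G: √((561.87)² + (388.02)²) = √(315697.8969 + 150559.5204) = 682.83 m
  H: √((858.07)² + (-1631.51)²) = √(736284.1249 + 2661824.8801) = 1843.40 m
  I: √((837.44)² + (-420.13)²) = √(701305.7536 + 176509.2169) = 936.92 m
  J: √((3092.86)² + (271.98)²) = √(9565782.9796 + 73973.1204) = 3104.80 m
  K: √((481.28)² + (-3609.40)²) = √(231630.4384 + 13027768.3600) = 3641.35 m
  → nearest: G (682.83 m)
Q at (1735.62, 193.19):
  G: √((-2622.62)² + (1588.52)²) = √(6878135.6644 + 2523395.7904) = 3066.19 m
  H: √((-2326.42)² + (-431.01)²) = √(5412230.0164 + 185769.6201) = 2366.01 m
  I: √((-2347.05)² + (780.37)²) = √(5508643.7025 + 608977.3369) = 2473.38 m
  J: √((-91.63)² + (1472.48)²) = √(8396.0569 + 2168197.3504) = 1475.33 m
  K: √((-2703.21)² + (-2408.90)²) = √(7307344.3041 + 5802799.2100) = 3620.79 m
  → nearest: J (1475.33 m)
R at (798.56, -2403.18):
  G: √((-1685.56)² + (4184.89)²) = √(2841112.5136 + 17513304.3121) = 4511.59 m
  H: √((-1389.36)² + (2165.36)²) = √(1930321.2096 + 4688783.9296) = 2572.76 m
  I: √((-1409.99)² + (3376.74)²) = √(1988071.8001 + 11402373.0276) = 3659.30 m
  J: √((845.43)² + (4068.85)²) = √(714751.8849 + 16555540.3225) = 4155.75 m
  K: √((-1766.15)² + (187.47)²) = √(3119285.8225 + 35145.0009) = 1776.07 m
  → nearest: K (1776.07 m)

P→G; Q→J; R→K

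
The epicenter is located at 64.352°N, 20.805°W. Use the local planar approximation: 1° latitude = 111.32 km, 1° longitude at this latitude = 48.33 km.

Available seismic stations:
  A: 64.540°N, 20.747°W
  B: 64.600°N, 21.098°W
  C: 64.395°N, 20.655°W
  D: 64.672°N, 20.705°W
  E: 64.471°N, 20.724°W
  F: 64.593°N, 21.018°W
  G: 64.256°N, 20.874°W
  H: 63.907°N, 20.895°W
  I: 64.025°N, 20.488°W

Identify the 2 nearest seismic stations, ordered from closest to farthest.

Distances from 64.352°N, 20.805°W:
A: √((0.188·111.32)² + (0.058·48.33)²) = √(437.98788 + 7.85759) = 21.115 km
B: √((0.248·111.32)² + (-0.293·48.33)²) = √(762.16633 + 200.52514) = 31.027 km
C: √((0.043·111.32)² + (0.150·48.33)²) = √(22.91307 + 52.55525) = 8.687 km
D: √((0.320·111.32)² + (0.100·48.33)²) = √(1268.95538 + 23.35789) = 35.949 km
E: √((0.119·111.32)² + (0.081·48.33)²) = √(175.48513 + 15.32511) = 13.813 km
F: √((0.241·111.32)² + (-0.213·48.33)²) = √(719.74802 + 105.97241) = 28.735 km
G: √((-0.096·111.32)² + (-0.069·48.33)²) = √(114.20598 + 11.12069) = 11.195 km
H: √((-0.445·111.32)² + (-0.090·48.33)²) = √(2453.95400 + 18.91989) = 49.728 km
I: √((-0.327·111.32)² + (0.317·48.33)²) = √(1325.07939 + 234.72109) = 39.494 km
Sorted: C (8.687 km) < G (11.195 km) < E (13.813 km) < A (21.115 km) < …

C, G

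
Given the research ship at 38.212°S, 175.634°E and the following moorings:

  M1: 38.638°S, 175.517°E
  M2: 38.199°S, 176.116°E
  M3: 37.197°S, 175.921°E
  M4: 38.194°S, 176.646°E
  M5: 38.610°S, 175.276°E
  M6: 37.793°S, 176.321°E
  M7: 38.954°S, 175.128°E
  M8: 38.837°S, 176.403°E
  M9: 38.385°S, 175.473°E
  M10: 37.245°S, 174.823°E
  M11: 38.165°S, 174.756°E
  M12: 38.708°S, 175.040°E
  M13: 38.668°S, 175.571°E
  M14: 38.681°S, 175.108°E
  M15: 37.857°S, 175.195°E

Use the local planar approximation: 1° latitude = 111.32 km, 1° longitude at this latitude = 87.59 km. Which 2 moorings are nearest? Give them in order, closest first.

M9, M2

Distances from 38.212°S, 175.634°E:
M1: √((-0.426·111.32)² + (-0.117·87.59)²) = √(2248.87643 + 105.02212) = 48.517 km
M2: √((0.013·111.32)² + (0.482·87.59)²) = √(2.09427 + 1782.39161) = 42.243 km
M3: √((1.015·111.32)² + (0.287·87.59)²) = √(12766.69490 + 631.93564) = 115.752 km
M4: √((0.018·111.32)² + (1.012·87.59)²) = √(4.01505 + 7857.24106) = 88.664 km
M5: √((-0.398·111.32)² + (-0.358·87.59)²) = √(1962.96492 + 983.27525) = 54.279 km
M6: √((0.419·111.32)² + (0.687·87.59)²) = √(2175.57691 + 3620.94999) = 76.135 km
M7: √((-0.742·111.32)² + (-0.506·87.59)²) = √(6822.66749 + 1964.31027) = 93.739 km
M8: √((-0.625·111.32)² + (0.769·87.59)²) = √(4840.68062 + 4536.92638) = 96.838 km
M9: √((-0.173·111.32)² + (-0.161·87.59)²) = √(370.88443 + 198.86612) = 23.869 km
M10: √((0.967·111.32)² + (-0.811·87.59)²) = √(11587.75604 + 5046.04084) = 128.972 km
M11: √((0.047·111.32)² + (-0.878·87.59)²) = √(27.37424 + 5914.22829) = 77.082 km
M12: √((-0.496·111.32)² + (-0.594·87.59)²) = √(3048.66530 + 2706.96065) = 75.866 km
M13: √((-0.456·111.32)² + (-0.063·87.59)²) = √(2576.77252 + 30.45020) = 51.061 km
M14: √((-0.469·111.32)² + (-0.526·87.59)²) = √(2725.78803 + 2122.66051) = 69.631 km
M15: √((0.355·111.32)² + (-0.439·87.59)²) = √(1561.71975 + 1478.55707) = 55.139 km
Sorted: M9 (23.869 km) < M2 (42.243 km) < M1 (48.517 km) < M13 (51.061 km) < …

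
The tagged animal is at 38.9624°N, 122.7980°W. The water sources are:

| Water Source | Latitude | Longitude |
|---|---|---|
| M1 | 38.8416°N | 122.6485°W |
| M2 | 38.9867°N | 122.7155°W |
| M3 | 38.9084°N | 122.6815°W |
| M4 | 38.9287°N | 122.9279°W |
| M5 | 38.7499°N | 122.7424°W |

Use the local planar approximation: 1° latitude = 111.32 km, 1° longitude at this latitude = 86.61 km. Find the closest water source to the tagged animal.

Distances from 38.9624°N, 122.7980°W:
M1: √((-0.1208·111.32)² + (0.1495·86.61)²) = √(180.834073 + 167.655754) = 18.6679 km
M2: √((0.0243·111.32)² + (0.0825·86.61)²) = √(7.317436 + 51.055669) = 7.6402 km
M3: √((-0.0540·111.32)² + (0.1165·86.61)²) = √(36.135487 + 101.809412) = 11.7450 km
M4: √((-0.0337·111.32)² + (-0.1299·86.61)²) = √(14.073632 + 126.576878) = 11.8596 km
M5: √((-0.2125·111.32)² + (0.0556·86.61)²) = √(559.582680 + 23.189194) = 24.1407 km
Minimum: M2 at 7.6402 km.

M2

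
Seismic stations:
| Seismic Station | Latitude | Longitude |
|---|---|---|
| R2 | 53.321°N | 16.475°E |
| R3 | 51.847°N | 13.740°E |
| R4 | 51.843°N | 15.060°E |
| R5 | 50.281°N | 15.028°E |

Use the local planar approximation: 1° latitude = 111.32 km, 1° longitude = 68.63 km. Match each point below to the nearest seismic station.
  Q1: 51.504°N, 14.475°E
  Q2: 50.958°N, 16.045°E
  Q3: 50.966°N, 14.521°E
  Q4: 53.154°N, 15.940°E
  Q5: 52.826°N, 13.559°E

Q1 at 51.504°N, 14.475°E:
  R2: √((1.817·111.32)² + (2.000·68.63)²) = √(40912.52182 + 18840.30760) = 244.444 km
  R3: √((0.343·111.32)² + (-0.735·68.63)²) = √(1457.92316 + 2544.50129) = 63.265 km
  R4: √((0.339·111.32)² + (0.585·68.63)²) = √(1424.11740 + 1611.90607) = 55.100 km
  R5: √((-1.223·111.32)² + (0.553·68.63)²) = √(18535.28676 + 1440.38391) = 141.335 km
  → nearest: R4 (55.100 km)
Q2 at 50.958°N, 16.045°E:
  R2: √((2.363·111.32)² + (0.430·68.63)²) = √(69194.86058 + 870.89322) = 264.699 km
  R3: √((0.889·111.32)² + (-2.305·68.63)²) = √(9793.77037 + 25024.75632) = 186.597 km
  R4: √((0.885·111.32)² + (-0.985·68.63)²) = √(9705.83573 + 4569.83436) = 119.481 km
  R5: √((-0.677·111.32)² + (-1.017·68.63)²) = √(5679.67823 + 4871.58073) = 102.719 km
  → nearest: R5 (102.719 km)
Q3 at 50.966°N, 14.521°E:
  R2: √((2.355·111.32)² + (1.954·68.63)²) = √(68727.13155 + 17983.61997) = 294.467 km
  R3: √((0.881·111.32)² + (-0.781·68.63)²) = √(9618.29764 + 2872.96322) = 111.764 km
  R4: √((0.877·111.32)² + (0.539·68.63)²) = √(9531.15609 + 1368.37625) = 104.401 km
  R5: √((-0.685·111.32)² + (0.507·68.63)²) = √(5814.70302 + 1210.72056) = 83.818 km
  → nearest: R5 (83.818 km)
Q4 at 53.154°N, 15.940°E:
  R2: √((0.167·111.32)² + (0.535·68.63)²) = √(345.60446 + 1348.14176) = 41.155 km
  R3: √((-1.307·111.32)² + (-2.200·68.63)²) = √(21168.86486 + 22796.77220) = 209.680 km
  R4: √((-1.311·111.32)² + (-0.880·68.63)²) = √(21298.63538 + 3647.48355) = 157.943 km
  R5: √((-2.873·111.32)² + (-0.912·68.63)²) = √(102286.34196 + 3917.57820) = 325.889 km
  → nearest: R2 (41.155 km)
Q5 at 52.826°N, 13.559°E:
  R2: √((0.495·111.32)² + (2.916·68.63)²) = √(3036.38469 + 40050.04765) = 207.573 km
  R3: √((-0.979·111.32)² + (0.181·68.63)²) = √(11877.13735 + 154.30683) = 109.688 km
  R4: √((-0.983·111.32)² + (1.501·68.63)²) = √(11974.39089 + 10611.80797) = 150.287 km
  R5: √((-2.545·111.32)² + (1.469·68.63)²) = √(80264.21613 + 10164.16226) = 300.713 km
  → nearest: R3 (109.688 km)

Q1→R4; Q2→R5; Q3→R5; Q4→R2; Q5→R3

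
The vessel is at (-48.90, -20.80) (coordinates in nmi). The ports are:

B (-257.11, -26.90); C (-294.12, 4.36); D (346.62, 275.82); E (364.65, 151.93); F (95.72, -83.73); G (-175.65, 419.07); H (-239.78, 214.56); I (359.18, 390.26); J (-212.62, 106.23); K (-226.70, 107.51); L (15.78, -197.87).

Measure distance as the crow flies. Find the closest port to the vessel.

F

Distances from (-48.90, -20.80):
B: √((-208.21)² + (-6.10)²) = √(43351.4041 + 37.2100) = 208.30 nmi
C: √((-245.22)² + (25.16)²) = √(60132.8484 + 633.0256) = 246.51 nmi
D: √((395.52)² + (296.62)²) = √(156436.0704 + 87983.4244) = 494.39 nmi
E: √((413.55)² + (172.73)²) = √(171023.6025 + 29835.6529) = 448.17 nmi
F: √((144.62)² + (-62.93)²) = √(20914.9444 + 3960.1849) = 157.72 nmi
G: √((-126.75)² + (439.87)²) = √(16065.5625 + 193485.6169) = 457.77 nmi
H: √((-190.88)² + (235.36)²) = √(36435.1744 + 55394.3296) = 303.03 nmi
I: √((408.08)² + (411.06)²) = √(166529.2864 + 168970.3236) = 579.22 nmi
J: √((-163.72)² + (127.03)²) = √(26804.2384 + 16136.6209) = 207.22 nmi
K: √((-177.80)² + (128.31)²) = √(31612.8400 + 16463.4561) = 219.26 nmi
L: √((64.68)² + (-177.07)²) = √(4183.5024 + 31353.7849) = 188.51 nmi
Minimum: F at 157.72 nmi.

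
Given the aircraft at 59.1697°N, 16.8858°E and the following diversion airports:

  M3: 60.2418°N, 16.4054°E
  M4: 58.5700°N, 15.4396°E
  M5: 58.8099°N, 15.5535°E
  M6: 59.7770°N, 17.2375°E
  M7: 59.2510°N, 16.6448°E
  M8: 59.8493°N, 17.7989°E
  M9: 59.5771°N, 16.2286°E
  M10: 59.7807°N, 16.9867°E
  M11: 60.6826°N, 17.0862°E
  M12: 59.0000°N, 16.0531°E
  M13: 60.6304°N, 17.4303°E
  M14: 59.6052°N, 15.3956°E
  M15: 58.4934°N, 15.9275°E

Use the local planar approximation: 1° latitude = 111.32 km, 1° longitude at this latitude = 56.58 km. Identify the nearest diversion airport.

Distances from 59.1697°N, 16.8858°E:
M3: 122.4023 km
M4: 105.6040 km
M5: 85.3617 km
M6: 70.4724 km
M7: 16.3659 km
M8: 91.6104 km
M9: 58.6469 km
M10: 68.2557 km
M11: 168.7973 km
M12: 50.7604 km
M13: 165.4979 km
M14: 97.2595 km
M15: 92.7783 km
Minimum: M7 at 16.3659 km.

M7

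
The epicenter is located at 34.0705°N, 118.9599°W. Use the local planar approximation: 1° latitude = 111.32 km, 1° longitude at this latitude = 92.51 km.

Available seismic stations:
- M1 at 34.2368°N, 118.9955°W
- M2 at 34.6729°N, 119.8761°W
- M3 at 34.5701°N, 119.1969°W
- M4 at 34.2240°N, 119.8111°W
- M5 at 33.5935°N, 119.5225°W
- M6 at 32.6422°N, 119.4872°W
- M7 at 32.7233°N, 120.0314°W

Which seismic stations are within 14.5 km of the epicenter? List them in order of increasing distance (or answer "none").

Distances from 34.0705°N, 118.9599°W:
M1: √((0.1663·111.32)² + (-0.0356·92.51)²) = √(342.713249 + 10.846194) = 18.8032 km
M2: √((0.6024·111.32)² + (-0.9162·92.51)²) = √(4496.932013 + 7183.861268) = 108.0777 km
M3: √((0.4996·111.32)² + (-0.2370·92.51)²) = √(3093.080726 + 480.699925) = 59.7811 km
M4: √((0.1535·111.32)² + (-0.8512·92.51)²) = √(291.986757 + 6200.698170) = 80.5772 km
M5: √((-0.4770·111.32)² + (-0.5626·92.51)²) = √(2819.571768 + 2708.799232) = 74.3530 km
M6: √((-1.4283·111.32)² + (-0.5273·92.51)²) = √(25280.477211 + 2379.539424) = 166.3130 km
M7: √((-1.3472·111.32)² + (-1.0715·92.51)²) = √(22491.092082 + 9825.659562) = 179.7686 km
Threshold 14.5 km: none within range.

none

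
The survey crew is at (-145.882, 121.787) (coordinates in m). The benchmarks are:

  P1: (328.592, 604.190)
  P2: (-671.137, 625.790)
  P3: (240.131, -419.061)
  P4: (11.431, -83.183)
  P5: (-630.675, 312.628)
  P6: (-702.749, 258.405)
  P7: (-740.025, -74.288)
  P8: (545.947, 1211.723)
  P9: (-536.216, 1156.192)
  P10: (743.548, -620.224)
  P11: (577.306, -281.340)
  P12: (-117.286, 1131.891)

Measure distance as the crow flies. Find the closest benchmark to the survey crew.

Distances from (-145.882, 121.787):
P1: √((474.474)² + (482.403)²) = √(225125.57668 + 232712.65441) = 676.637 m
P2: √((-525.255)² + (504.003)²) = √(275892.81502 + 254019.02401) = 727.950 m
P3: √((386.013)² + (-540.848)²) = √(149006.03617 + 292516.55910) = 664.472 m
P4: √((157.313)² + (-204.970)²) = √(24747.37997 + 42012.70090) = 258.380 m
P5: √((-484.793)² + (190.841)²) = √(235024.25285 + 36420.28728) = 521.003 m
P6: √((-556.867)² + (136.618)²) = √(310100.85569 + 18664.47792) = 573.381 m
P7: √((-594.143)² + (-196.075)²) = √(353005.90445 + 38445.40562) = 625.661 m
P8: √((691.829)² + (1089.936)²) = √(478627.36524 + 1187960.48410) = 1290.964 m
P9: √((-390.334)² + (1034.405)²) = √(152360.63156 + 1069993.70402) = 1105.601 m
P10: √((889.430)² + (-742.011)²) = √(791085.72490 + 550580.32412) = 1158.303 m
P11: √((723.188)² + (-403.127)²) = √(523000.88334 + 162511.37813) = 827.957 m
P12: √((28.596)² + (1010.104)²) = √(817.73122 + 1020310.09082) = 1010.509 m
Minimum: P4 at 258.380 m.

P4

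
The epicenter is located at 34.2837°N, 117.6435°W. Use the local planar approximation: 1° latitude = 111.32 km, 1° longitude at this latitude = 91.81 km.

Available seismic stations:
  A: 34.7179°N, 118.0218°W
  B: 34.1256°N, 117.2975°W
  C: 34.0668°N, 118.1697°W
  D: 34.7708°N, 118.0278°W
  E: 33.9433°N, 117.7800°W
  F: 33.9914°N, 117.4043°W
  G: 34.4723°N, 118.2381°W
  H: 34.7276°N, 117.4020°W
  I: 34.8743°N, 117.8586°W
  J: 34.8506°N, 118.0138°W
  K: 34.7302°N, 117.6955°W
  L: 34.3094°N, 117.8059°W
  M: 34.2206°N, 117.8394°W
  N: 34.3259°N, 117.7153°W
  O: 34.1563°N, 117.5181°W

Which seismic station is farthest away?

Distances from 34.2837°N, 117.6435°W:
A: 59.5196 km
B: 36.3159 km
C: 54.0083 km
D: 64.6923 km
E: 39.9119 km
F: 39.2563 km
G: 58.4883 km
H: 54.1612 km
I: 68.6475 km
J: 71.6822 km
K: 49.9331 km
L: 15.1819 km
M: 19.3086 km
N: 8.0946 km
O: 18.2670 km
Maximum: J at 71.6822 km.

J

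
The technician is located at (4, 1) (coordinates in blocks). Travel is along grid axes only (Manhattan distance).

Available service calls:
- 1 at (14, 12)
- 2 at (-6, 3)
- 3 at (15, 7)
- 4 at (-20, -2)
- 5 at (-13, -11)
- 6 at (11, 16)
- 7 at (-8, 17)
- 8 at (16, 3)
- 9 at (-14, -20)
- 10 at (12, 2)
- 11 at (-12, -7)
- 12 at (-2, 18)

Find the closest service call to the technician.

10

Distances from (4, 1):
1: |10| + |11| = 10 + 11 = 21 blocks
2: |-10| + |2| = 10 + 2 = 12 blocks
3: |11| + |6| = 11 + 6 = 17 blocks
4: |-24| + |-3| = 24 + 3 = 27 blocks
5: |-17| + |-12| = 17 + 12 = 29 blocks
6: |7| + |15| = 7 + 15 = 22 blocks
7: |-12| + |16| = 12 + 16 = 28 blocks
8: |12| + |2| = 12 + 2 = 14 blocks
9: |-18| + |-21| = 18 + 21 = 39 blocks
10: |8| + |1| = 8 + 1 = 9 blocks
11: |-16| + |-8| = 16 + 8 = 24 blocks
12: |-6| + |17| = 6 + 17 = 23 blocks
Minimum: 10 at 9 blocks.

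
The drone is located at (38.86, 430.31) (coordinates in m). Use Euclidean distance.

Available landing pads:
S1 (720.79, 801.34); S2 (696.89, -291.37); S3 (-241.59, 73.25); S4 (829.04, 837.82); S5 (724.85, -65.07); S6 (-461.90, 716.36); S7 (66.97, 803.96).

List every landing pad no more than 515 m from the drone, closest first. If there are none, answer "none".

Distances from (38.86, 430.31):
S1: √((681.93)² + (371.03)²) = √(465028.5249 + 137663.2609) = 776.33 m
S2: √((658.03)² + (-721.68)²) = √(433003.4809 + 520822.0224) = 976.64 m
S3: √((-280.45)² + (-357.06)²) = √(78652.2025 + 127491.8436) = 454.03 m
S4: √((790.18)² + (407.51)²) = √(624384.4324 + 166064.4001) = 889.07 m
S5: √((685.99)² + (-495.38)²) = √(470582.2801 + 245401.3444) = 846.16 m
S6: √((-500.76)² + (286.05)²) = √(250760.5776 + 81824.6025) = 576.70 m
S7: √((28.11)² + (373.65)²) = √(790.1721 + 139614.3225) = 374.71 m
Threshold 515 m: S7 (374.71 m), S3 (454.03 m) are within range.

S7, S3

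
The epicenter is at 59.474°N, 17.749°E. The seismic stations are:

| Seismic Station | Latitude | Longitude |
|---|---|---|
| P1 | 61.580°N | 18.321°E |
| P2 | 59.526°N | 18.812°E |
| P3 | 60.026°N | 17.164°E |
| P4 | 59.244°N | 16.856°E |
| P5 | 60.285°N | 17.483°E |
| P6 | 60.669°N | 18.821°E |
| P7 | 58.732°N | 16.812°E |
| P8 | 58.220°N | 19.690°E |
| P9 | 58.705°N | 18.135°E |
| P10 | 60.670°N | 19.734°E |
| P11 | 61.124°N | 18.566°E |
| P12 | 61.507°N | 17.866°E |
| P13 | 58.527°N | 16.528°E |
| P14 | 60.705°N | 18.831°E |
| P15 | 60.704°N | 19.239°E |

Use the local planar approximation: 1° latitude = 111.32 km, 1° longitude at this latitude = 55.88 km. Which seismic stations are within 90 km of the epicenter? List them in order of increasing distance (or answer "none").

P4, P2, P3, P9

Distances from 59.474°N, 17.749°E:
P1: √((2.106·111.32)² + (0.572·55.88)²) = √(54962.07609 + 1021.65638) = 236.609 km
P2: √((0.052·111.32)² + (1.063·55.88)²) = √(33.50835 + 3528.41227) = 59.682 km
P3: √((0.552·111.32)² + (-0.585·55.88)²) = √(3775.93536 + 1068.62302) = 69.603 km
P4: √((-0.230·111.32)² + (-0.893·55.88)²) = √(655.54433 + 2490.09383) = 56.086 km
P5: √((0.811·111.32)² + (-0.266·55.88)²) = √(8150.57229 + 220.94087) = 91.496 km
P6: √((1.195·111.32)² + (1.072·55.88)²) = √(17696.28915 + 3588.41254) = 145.893 km
P7: √((-0.742·111.32)² + (-0.937·55.88)²) = √(6822.66749 + 2741.52352) = 97.797 km
P8: √((-1.254·111.32)² + (1.941·55.88)²) = √(19486.84220 + 11764.23972) = 176.780 km
P9: √((-0.769·111.32)² + (0.386·55.88)²) = √(7328.22972 + 465.25110) = 88.281 km
P10: √((1.196·111.32)² + (1.985·55.88)²) = √(17725.91876 + 12303.64572) = 173.290 km
P11: √((1.650·111.32)² + (0.817·55.88)²) = √(33737.60768 + 2084.28406) = 189.267 km
P12: √((2.033·111.32)² + (0.117·55.88)²) = √(51217.82744 + 42.74492) = 226.408 km
P13: √((-0.947·111.32)² + (-1.221·55.88)²) = √(11113.38483 + 4655.26194) = 125.573 km
P14: √((1.231·111.32)² + (1.082·55.88)²) = √(18778.56930 + 3655.67279) = 149.781 km
P15: √((1.230·111.32)² + (1.490·55.88)²) = √(18748.07224 + 6932.42743) = 160.251 km
Threshold 90 km: P4 (56.086 km), P2 (59.682 km), P3 (69.603 km), P9 (88.281 km) are within range.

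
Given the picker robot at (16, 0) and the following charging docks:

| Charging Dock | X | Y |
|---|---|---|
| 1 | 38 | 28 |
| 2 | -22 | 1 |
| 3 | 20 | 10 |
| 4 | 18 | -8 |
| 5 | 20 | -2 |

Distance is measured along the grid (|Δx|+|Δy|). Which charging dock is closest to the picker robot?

5

Distances from (16, 0):
1: |22| + |28| = 22 + 28 = 50
2: |-38| + |1| = 38 + 1 = 39
3: |4| + |10| = 4 + 10 = 14
4: |2| + |-8| = 2 + 8 = 10
5: |4| + |-2| = 4 + 2 = 6
Minimum: 5 at 6.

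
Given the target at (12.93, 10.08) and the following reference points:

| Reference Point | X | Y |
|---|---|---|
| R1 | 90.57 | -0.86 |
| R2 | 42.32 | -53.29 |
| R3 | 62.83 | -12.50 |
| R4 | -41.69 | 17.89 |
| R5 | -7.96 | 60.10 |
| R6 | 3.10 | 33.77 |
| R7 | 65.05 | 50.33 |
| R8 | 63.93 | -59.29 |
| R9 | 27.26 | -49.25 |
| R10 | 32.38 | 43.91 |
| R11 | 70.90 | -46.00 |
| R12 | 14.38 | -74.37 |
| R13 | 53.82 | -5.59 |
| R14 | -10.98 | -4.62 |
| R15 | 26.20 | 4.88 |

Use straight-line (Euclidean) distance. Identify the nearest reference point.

Distances from (12.93, 10.08):
R1: √((77.64)² + (-10.94)²) = √(6027.9696 + 119.6836) = 78.41
R2: √((29.39)² + (-63.37)²) = √(863.7721 + 4015.7569) = 69.85
R3: √((49.90)² + (-22.58)²) = √(2490.0100 + 509.8564) = 54.77
R4: √((-54.62)² + (7.81)²) = √(2983.3444 + 60.9961) = 55.18
R5: √((-20.89)² + (50.02)²) = √(436.3921 + 2502.0004) = 54.21
R6: √((-9.83)² + (23.69)²) = √(96.6289 + 561.2161) = 25.65
R7: √((52.12)² + (40.25)²) = √(2716.4944 + 1620.0625) = 65.85
R8: √((51.00)² + (-69.37)²) = √(2601.0000 + 4812.1969) = 86.10
R9: √((14.33)² + (-59.33)²) = √(205.3489 + 3520.0489) = 61.04
R10: √((19.45)² + (33.83)²) = √(378.3025 + 1144.4689) = 39.02
R11: √((57.97)² + (-56.08)²) = √(3360.5209 + 3144.9664) = 80.66
R12: √((1.45)² + (-84.45)²) = √(2.1025 + 7131.8025) = 84.46
R13: √((40.89)² + (-15.67)²) = √(1671.9921 + 245.5489) = 43.79
R14: √((-23.91)² + (-14.70)²) = √(571.6881 + 216.0900) = 28.07
R15: √((13.27)² + (-5.20)²) = √(176.0929 + 27.0400) = 14.25
Minimum: R15 at 14.25.

R15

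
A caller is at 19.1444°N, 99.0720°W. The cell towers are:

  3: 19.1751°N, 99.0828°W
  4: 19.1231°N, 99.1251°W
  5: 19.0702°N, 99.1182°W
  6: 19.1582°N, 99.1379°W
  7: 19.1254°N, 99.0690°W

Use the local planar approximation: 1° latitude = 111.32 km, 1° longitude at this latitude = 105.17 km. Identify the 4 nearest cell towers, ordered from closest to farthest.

7, 3, 4, 6

Distances from 19.1444°N, 99.0720°W:
3: 3.6013 km
4: 6.0671 km
5: 9.5831 km
6: 7.0989 km
7: 2.1385 km
Sorted: 7 (2.1385 km) < 3 (3.6013 km) < 4 (6.0671 km) < 6 (7.0989 km) < 5 (9.5831 km)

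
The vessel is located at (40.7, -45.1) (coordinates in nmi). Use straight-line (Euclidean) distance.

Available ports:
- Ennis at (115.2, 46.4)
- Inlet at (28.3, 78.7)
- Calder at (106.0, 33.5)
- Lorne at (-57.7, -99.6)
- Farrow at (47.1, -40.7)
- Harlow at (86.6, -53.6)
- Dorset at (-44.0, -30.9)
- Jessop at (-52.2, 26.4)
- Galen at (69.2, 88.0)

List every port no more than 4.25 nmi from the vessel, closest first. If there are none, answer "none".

Distances from (40.7, -45.1):
Ennis: √((74.5)² + (91.5)²) = √(5550.250 + 8372.250) = 118.0 nmi
Inlet: √((-12.4)² + (123.8)²) = √(153.760 + 15326.440) = 124.4 nmi
Calder: √((65.3)² + (78.6)²) = √(4264.090 + 6177.960) = 102.2 nmi
Lorne: √((-98.4)² + (-54.5)²) = √(9682.560 + 2970.250) = 112.5 nmi
Farrow: √((6.4)² + (4.4)²) = √(40.960 + 19.360) = 7.8 nmi
Harlow: √((45.9)² + (-8.5)²) = √(2106.810 + 72.250) = 46.7 nmi
Dorset: √((-84.7)² + (14.2)²) = √(7174.090 + 201.640) = 85.9 nmi
Jessop: √((-92.9)² + (71.5)²) = √(8630.410 + 5112.250) = 117.2 nmi
Galen: √((28.5)² + (133.1)²) = √(812.250 + 17715.610) = 136.1 nmi
Threshold 4.25 nmi: none within range.

none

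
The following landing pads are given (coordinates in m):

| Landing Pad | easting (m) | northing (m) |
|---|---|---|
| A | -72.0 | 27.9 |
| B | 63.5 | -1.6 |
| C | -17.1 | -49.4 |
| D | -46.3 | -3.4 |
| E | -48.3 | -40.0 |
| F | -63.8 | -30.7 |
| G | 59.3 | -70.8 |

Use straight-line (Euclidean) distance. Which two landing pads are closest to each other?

E and F

Pairwise distances:
A–B: 138.7 m
A–C: 94.8 m
A–D: 40.5 m
A–E: 71.9 m
A–F: 59.2 m
A–G: 164.3 m
B–C: 93.7 m
B–D: 109.8 m
B–E: 118.2 m
B–F: 130.6 m
B–G: 69.3 m
C–D: 54.5 m
C–E: 32.6 m
C–F: 50.3 m
C–G: 79.3 m
D–E: 36.7 m
D–F: 32.4 m
D–G: 125.3 m
E–F: 18.1 m
E–G: 111.9 m
F–G: 129.5 m
Closest pair: E–F at 18.1 m.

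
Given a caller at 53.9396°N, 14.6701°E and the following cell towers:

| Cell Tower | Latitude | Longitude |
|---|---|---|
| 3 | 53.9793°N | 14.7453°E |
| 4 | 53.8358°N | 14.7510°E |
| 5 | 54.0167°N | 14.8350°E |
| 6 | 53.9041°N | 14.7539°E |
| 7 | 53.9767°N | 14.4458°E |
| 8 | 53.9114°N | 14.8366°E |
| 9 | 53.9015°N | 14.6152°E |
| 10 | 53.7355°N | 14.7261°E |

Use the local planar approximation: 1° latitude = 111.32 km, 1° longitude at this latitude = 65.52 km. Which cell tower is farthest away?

Distances from 53.9396°N, 14.6701°E:
3: √((0.0397·111.32)² + (0.0752·65.52)²) = √(19.531132 + 24.276354) = 6.6187 km
4: √((-0.1038·111.32)² + (0.0809·65.52)²) = √(133.518395 + 28.096021) = 12.7128 km
5: √((0.0771·111.32)² + (0.1649·65.52)²) = √(73.663975 + 116.731775) = 13.7984 km
6: √((-0.0355·111.32)² + (0.0838·65.52)²) = √(15.617197 + 30.146425) = 6.7649 km
7: √((0.0371·111.32)² + (-0.2243·65.52)²) = √(17.056669 + 215.976413) = 15.2654 km
8: √((-0.0282·111.32)² + (0.1665·65.52)²) = √(9.854727 + 119.008026) = 11.3518 km
9: √((-0.0381·111.32)² + (-0.0549·65.52)²) = √(17.988558 + 12.938754) = 5.5612 km
10: √((-0.2041·111.32)² + (0.0560·65.52)²) = √(516.217121 + 13.462442) = 23.0148 km
Maximum: 10 at 23.0148 km.

10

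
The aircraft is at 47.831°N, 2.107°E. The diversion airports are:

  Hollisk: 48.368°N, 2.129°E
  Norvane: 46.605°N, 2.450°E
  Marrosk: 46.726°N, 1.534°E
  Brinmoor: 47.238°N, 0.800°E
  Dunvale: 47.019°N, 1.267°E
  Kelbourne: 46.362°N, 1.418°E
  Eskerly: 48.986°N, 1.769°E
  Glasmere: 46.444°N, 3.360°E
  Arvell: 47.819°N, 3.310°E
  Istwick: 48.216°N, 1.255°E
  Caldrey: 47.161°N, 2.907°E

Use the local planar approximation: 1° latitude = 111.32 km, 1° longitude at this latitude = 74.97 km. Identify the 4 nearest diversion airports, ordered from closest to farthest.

Distances from 47.831°N, 2.107°E:
Hollisk: √((0.537·111.32)² + (0.022·74.97)²) = √(3573.50971 + 2.72032) = 59.802 km
Norvane: √((-1.226·111.32)² + (0.343·74.97)²) = √(18626.33183 + 661.24631) = 138.880 km
Marrosk: √((-1.105·111.32)² + (-0.573·74.97)²) = √(15131.11567 + 1845.37344) = 130.294 km
Brinmoor: √((-0.593·111.32)² + (-1.307·74.97)²) = √(4357.68448 + 9601.21504) = 118.148 km
Dunvale: √((-0.812·111.32)² + (-0.840·74.97)²) = √(8170.68474 + 3965.82544) = 110.166 km
Kelbourne: √((-1.469·111.32)² + (-0.689·74.97)²) = √(26741.76001 + 2668.16981) = 171.493 km
Eskerly: √((1.155·111.32)² + (-0.338·74.97)²) = √(16531.42777 + 642.10850) = 131.048 km
Glasmere: √((-1.387·111.32)² + (1.253·74.97)²) = √(23839.61939 + 8824.23700) = 180.731 km
Arvell: √((-0.012·111.32)² + (1.203·74.97)²) = √(1.78447 + 8134.03949) = 90.199 km
Istwick: √((0.385·111.32)² + (-0.852·74.97)²) = √(1836.82531 + 4079.94409) = 76.921 km
Caldrey: √((-0.670·111.32)² + (0.800·74.97)²) = √(5562.83272 + 3597.12058) = 95.708 km
Sorted: Hollisk (59.802 km) < Istwick (76.921 km) < Arvell (90.199 km) < Caldrey (95.708 km) < Dunvale (110.166 km) < Brinmoor (118.148 km) < …

Hollisk, Istwick, Arvell, Caldrey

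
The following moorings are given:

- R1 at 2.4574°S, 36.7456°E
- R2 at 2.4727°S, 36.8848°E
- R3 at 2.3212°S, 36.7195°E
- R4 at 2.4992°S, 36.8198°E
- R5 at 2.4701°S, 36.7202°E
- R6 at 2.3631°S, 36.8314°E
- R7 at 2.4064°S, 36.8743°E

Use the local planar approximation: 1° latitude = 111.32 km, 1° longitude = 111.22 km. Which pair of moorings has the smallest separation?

R1 and R5

Pairwise distances:
R1–R2: 15.5752 km
R1–R3: 15.4372 km
R1–R4: 9.4740 km
R1–R5: 3.1590 km
R1–R6: 14.1866 km
R1–R7: 15.3988 km
R2–R3: 24.9484 km
R2–R4: 7.8080 km
R2–R5: 18.3091 km
R2–R6: 13.5694 km
R2–R7: 7.4723 km
R3–R4: 22.7393 km
R3–R5: 16.5757 km
R3–R6: 13.2908 km
R3–R7: 19.6564 km
R4–R5: 11.5414 km
R4–R6: 15.2055 km
R4–R7: 11.9775 km
R5–R6: 17.1708 km
R5–R7: 18.5480 km
R6–R7: 6.7823 km
Closest pair: R1–R5 at 3.1590 km.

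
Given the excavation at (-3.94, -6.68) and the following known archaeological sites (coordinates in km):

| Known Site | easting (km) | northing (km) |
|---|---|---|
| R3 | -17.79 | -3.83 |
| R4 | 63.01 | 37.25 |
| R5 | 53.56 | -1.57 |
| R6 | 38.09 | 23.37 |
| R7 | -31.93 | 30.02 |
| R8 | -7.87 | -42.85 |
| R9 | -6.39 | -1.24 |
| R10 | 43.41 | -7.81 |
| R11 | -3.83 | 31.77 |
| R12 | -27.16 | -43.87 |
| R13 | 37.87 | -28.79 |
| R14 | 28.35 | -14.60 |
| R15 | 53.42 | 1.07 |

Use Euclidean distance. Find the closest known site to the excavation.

Distances from (-3.94, -6.68):
R3: √((-13.85)² + (2.85)²) = √(191.8225 + 8.1225) = 14.14 km
R4: √((66.95)² + (43.93)²) = √(4482.3025 + 1929.8449) = 80.08 km
R5: √((57.50)² + (5.11)²) = √(3306.2500 + 26.1121) = 57.73 km
R6: √((42.03)² + (30.05)²) = √(1766.5209 + 903.0025) = 51.67 km
R7: √((-27.99)² + (36.70)²) = √(783.4401 + 1346.8900) = 46.16 km
R8: √((-3.93)² + (-36.17)²) = √(15.4449 + 1308.2689) = 36.38 km
R9: √((-2.45)² + (5.44)²) = √(6.0025 + 29.5936) = 5.97 km
R10: √((47.35)² + (-1.13)²) = √(2242.0225 + 1.2769) = 47.36 km
R11: √((0.11)² + (38.45)²) = √(0.0121 + 1478.4025) = 38.45 km
R12: √((-23.22)² + (-37.19)²) = √(539.1684 + 1383.0961) = 43.84 km
R13: √((41.81)² + (-22.11)²) = √(1748.0761 + 488.8521) = 47.30 km
R14: √((32.29)² + (-7.92)²) = √(1042.6441 + 62.7264) = 33.25 km
R15: √((57.36)² + (7.75)²) = √(3290.1696 + 60.0625) = 57.88 km
Minimum: R9 at 5.97 km.

R9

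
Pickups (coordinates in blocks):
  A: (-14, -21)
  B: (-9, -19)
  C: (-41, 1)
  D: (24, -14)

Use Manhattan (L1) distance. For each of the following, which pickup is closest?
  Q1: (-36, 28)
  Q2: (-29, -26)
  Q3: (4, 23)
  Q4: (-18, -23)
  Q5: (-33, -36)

Q1→C; Q2→A; Q3→B; Q4→A; Q5→A

Q1 at (-36, 28):
  A: |22| + |-49| = 22 + 49 = 71 blocks
  B: |27| + |-47| = 27 + 47 = 74 blocks
  C: |-5| + |-27| = 5 + 27 = 32 blocks
  D: |60| + |-42| = 60 + 42 = 102 blocks
  → nearest: C (32 blocks)
Q2 at (-29, -26):
  A: |15| + |5| = 15 + 5 = 20 blocks
  B: |20| + |7| = 20 + 7 = 27 blocks
  C: |-12| + |27| = 12 + 27 = 39 blocks
  D: |53| + |12| = 53 + 12 = 65 blocks
  → nearest: A (20 blocks)
Q3 at (4, 23):
  A: |-18| + |-44| = 18 + 44 = 62 blocks
  B: |-13| + |-42| = 13 + 42 = 55 blocks
  C: |-45| + |-22| = 45 + 22 = 67 blocks
  D: |20| + |-37| = 20 + 37 = 57 blocks
  → nearest: B (55 blocks)
Q4 at (-18, -23):
  A: |4| + |2| = 4 + 2 = 6 blocks
  B: |9| + |4| = 9 + 4 = 13 blocks
  C: |-23| + |24| = 23 + 24 = 47 blocks
  D: |42| + |9| = 42 + 9 = 51 blocks
  → nearest: A (6 blocks)
Q5 at (-33, -36):
  A: |19| + |15| = 19 + 15 = 34 blocks
  B: |24| + |17| = 24 + 17 = 41 blocks
  C: |-8| + |37| = 8 + 37 = 45 blocks
  D: |57| + |22| = 57 + 22 = 79 blocks
  → nearest: A (34 blocks)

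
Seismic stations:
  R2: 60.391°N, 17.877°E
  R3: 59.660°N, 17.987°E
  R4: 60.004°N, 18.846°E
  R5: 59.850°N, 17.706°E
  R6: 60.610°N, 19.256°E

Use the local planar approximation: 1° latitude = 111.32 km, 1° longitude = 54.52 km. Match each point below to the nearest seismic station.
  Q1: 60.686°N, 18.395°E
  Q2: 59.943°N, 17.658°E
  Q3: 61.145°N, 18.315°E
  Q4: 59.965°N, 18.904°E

Q1 at 60.686°N, 18.395°E:
  R2: 43.313 km
  R3: 116.360 km
  R4: 79.803 km
  R5: 100.359 km
  R6: 47.698 km
  → nearest: R2 (43.313 km)
Q2 at 59.943°N, 17.658°E:
  R2: 51.281 km
  R3: 36.252 km
  R4: 65.125 km
  R5: 10.678 km
  R6: 114.471 km
  → nearest: R5 (10.678 km)
Q3 at 61.145°N, 18.315°E:
  R2: 87.266 km
  R3: 166.275 km
  R4: 130.274 km
  R5: 147.934 km
  R6: 78.606 km
  → nearest: R6 (78.606 km)
Q4 at 59.965°N, 18.904°E:
  R2: 73.376 km
  R3: 60.434 km
  R4: 5.371 km
  R5: 66.558 km
  R6: 74.322 km
  → nearest: R4 (5.371 km)

Q1→R2; Q2→R5; Q3→R6; Q4→R4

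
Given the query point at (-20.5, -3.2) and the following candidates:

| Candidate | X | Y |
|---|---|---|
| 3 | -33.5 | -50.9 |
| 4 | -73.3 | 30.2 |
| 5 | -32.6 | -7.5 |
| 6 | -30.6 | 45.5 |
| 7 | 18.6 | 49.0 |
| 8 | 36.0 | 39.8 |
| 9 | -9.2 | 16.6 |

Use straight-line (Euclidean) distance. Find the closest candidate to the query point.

Distances from (-20.5, -3.2):
3: 49.4
4: 62.5
5: 12.8
6: 49.7
7: 65.2
8: 71.0
9: 22.8
Minimum: 5 at 12.8.

5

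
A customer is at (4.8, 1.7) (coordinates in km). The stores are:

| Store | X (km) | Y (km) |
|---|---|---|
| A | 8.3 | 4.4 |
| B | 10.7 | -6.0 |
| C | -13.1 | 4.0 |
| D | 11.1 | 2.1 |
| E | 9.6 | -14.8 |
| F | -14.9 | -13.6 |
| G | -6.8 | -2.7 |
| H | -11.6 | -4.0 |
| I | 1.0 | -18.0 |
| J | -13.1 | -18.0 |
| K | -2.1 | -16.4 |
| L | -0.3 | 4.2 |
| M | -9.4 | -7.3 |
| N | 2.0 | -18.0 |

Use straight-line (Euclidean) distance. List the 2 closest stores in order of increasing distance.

A, L

Distances from (4.8, 1.7):
A: √((3.5)² + (2.7)²) = √(12.250 + 7.290) = 4.4 km
B: √((5.9)² + (-7.7)²) = √(34.810 + 59.290) = 9.7 km
C: √((-17.9)² + (2.3)²) = √(320.410 + 5.290) = 18.0 km
D: √((6.3)² + (0.4)²) = √(39.690 + 0.160) = 6.3 km
E: √((4.8)² + (-16.5)²) = √(23.040 + 272.250) = 17.2 km
F: √((-19.7)² + (-15.3)²) = √(388.090 + 234.090) = 24.9 km
G: √((-11.6)² + (-4.4)²) = √(134.560 + 19.360) = 12.4 km
H: √((-16.4)² + (-5.7)²) = √(268.960 + 32.490) = 17.4 km
I: √((-3.8)² + (-19.7)²) = √(14.440 + 388.090) = 20.1 km
J: √((-17.9)² + (-19.7)²) = √(320.410 + 388.090) = 26.6 km
K: √((-6.9)² + (-18.1)²) = √(47.610 + 327.610) = 19.4 km
L: √((-5.1)² + (2.5)²) = √(26.010 + 6.250) = 5.7 km
M: √((-14.2)² + (-9.0)²) = √(201.640 + 81.000) = 16.8 km
N: √((-2.8)² + (-19.7)²) = √(7.840 + 388.090) = 19.9 km
Sorted: A (4.4 km) < L (5.7 km) < D (6.3 km) < B (9.7 km) < …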